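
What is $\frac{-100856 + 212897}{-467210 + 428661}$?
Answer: $- \frac{112041}{38549} \approx -2.9065$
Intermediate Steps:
$\frac{-100856 + 212897}{-467210 + 428661} = \frac{112041}{-38549} = 112041 \left(- \frac{1}{38549}\right) = - \frac{112041}{38549}$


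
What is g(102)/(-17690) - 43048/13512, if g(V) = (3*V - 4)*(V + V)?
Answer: -99622901/14939205 ≈ -6.6686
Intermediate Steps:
g(V) = 2*V*(-4 + 3*V) (g(V) = (-4 + 3*V)*(2*V) = 2*V*(-4 + 3*V))
g(102)/(-17690) - 43048/13512 = (2*102*(-4 + 3*102))/(-17690) - 43048/13512 = (2*102*(-4 + 306))*(-1/17690) - 43048*1/13512 = (2*102*302)*(-1/17690) - 5381/1689 = 61608*(-1/17690) - 5381/1689 = -30804/8845 - 5381/1689 = -99622901/14939205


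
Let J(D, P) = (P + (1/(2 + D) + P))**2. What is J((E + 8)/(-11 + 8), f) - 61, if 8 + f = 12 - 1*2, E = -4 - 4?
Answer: -163/4 ≈ -40.750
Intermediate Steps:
E = -8
f = 2 (f = -8 + (12 - 1*2) = -8 + (12 - 2) = -8 + 10 = 2)
J(D, P) = (1/(2 + D) + 2*P)**2 (J(D, P) = (P + (P + 1/(2 + D)))**2 = (1/(2 + D) + 2*P)**2)
J((E + 8)/(-11 + 8), f) - 61 = (1 + 4*2 + 2*((-8 + 8)/(-11 + 8))*2)**2/(2 + (-8 + 8)/(-11 + 8))**2 - 61 = (1 + 8 + 2*(0/(-3))*2)**2/(2 + 0/(-3))**2 - 61 = (1 + 8 + 2*(0*(-1/3))*2)**2/(2 + 0*(-1/3))**2 - 61 = (1 + 8 + 2*0*2)**2/(2 + 0)**2 - 61 = (1 + 8 + 0)**2/2**2 - 61 = (1/4)*9**2 - 61 = (1/4)*81 - 61 = 81/4 - 61 = -163/4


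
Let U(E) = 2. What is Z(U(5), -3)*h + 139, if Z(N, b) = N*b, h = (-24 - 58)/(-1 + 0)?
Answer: -353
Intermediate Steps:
h = 82 (h = -82/(-1) = -82*(-1) = 82)
Z(U(5), -3)*h + 139 = (2*(-3))*82 + 139 = -6*82 + 139 = -492 + 139 = -353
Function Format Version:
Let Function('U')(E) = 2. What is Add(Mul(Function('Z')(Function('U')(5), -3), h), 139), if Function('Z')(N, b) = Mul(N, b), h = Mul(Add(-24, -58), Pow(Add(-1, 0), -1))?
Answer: -353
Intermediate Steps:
h = 82 (h = Mul(-82, Pow(-1, -1)) = Mul(-82, -1) = 82)
Add(Mul(Function('Z')(Function('U')(5), -3), h), 139) = Add(Mul(Mul(2, -3), 82), 139) = Add(Mul(-6, 82), 139) = Add(-492, 139) = -353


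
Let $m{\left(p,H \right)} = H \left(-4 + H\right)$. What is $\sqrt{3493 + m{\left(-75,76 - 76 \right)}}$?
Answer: $\sqrt{3493} \approx 59.102$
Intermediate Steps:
$\sqrt{3493 + m{\left(-75,76 - 76 \right)}} = \sqrt{3493 + \left(76 - 76\right) \left(-4 + \left(76 - 76\right)\right)} = \sqrt{3493 + 0 \left(-4 + 0\right)} = \sqrt{3493 + 0 \left(-4\right)} = \sqrt{3493 + 0} = \sqrt{3493}$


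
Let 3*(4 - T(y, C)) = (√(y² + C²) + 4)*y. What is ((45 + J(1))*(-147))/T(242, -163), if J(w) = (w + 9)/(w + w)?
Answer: -5269950/1246203769 + 1334025*√85133/1246203769 ≈ 0.30811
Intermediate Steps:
J(w) = (9 + w)/(2*w) (J(w) = (9 + w)/((2*w)) = (9 + w)*(1/(2*w)) = (9 + w)/(2*w))
T(y, C) = 4 - y*(4 + √(C² + y²))/3 (T(y, C) = 4 - (√(y² + C²) + 4)*y/3 = 4 - (√(C² + y²) + 4)*y/3 = 4 - (4 + √(C² + y²))*y/3 = 4 - y*(4 + √(C² + y²))/3)
((45 + J(1))*(-147))/T(242, -163) = ((45 + (½)*(9 + 1)/1)*(-147))/(4 - 4/3*242 - ⅓*242*√((-163)² + 242²)) = ((45 + (½)*1*10)*(-147))/(4 - 968/3 - ⅓*242*√(26569 + 58564)) = ((45 + 5)*(-147))/(4 - 968/3 - ⅓*242*√85133) = (50*(-147))/(4 - 968/3 - 242*√85133/3) = -7350/(-956/3 - 242*√85133/3)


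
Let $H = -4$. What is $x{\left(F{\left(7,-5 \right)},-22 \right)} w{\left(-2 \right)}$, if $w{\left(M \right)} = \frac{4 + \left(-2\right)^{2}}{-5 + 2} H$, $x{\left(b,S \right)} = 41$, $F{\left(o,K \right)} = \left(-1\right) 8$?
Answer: $\frac{1312}{3} \approx 437.33$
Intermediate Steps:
$F{\left(o,K \right)} = -8$
$w{\left(M \right)} = \frac{32}{3}$ ($w{\left(M \right)} = \frac{4 + \left(-2\right)^{2}}{-5 + 2} \left(-4\right) = \frac{4 + 4}{-3} \left(-4\right) = 8 \left(- \frac{1}{3}\right) \left(-4\right) = \left(- \frac{8}{3}\right) \left(-4\right) = \frac{32}{3}$)
$x{\left(F{\left(7,-5 \right)},-22 \right)} w{\left(-2 \right)} = 41 \cdot \frac{32}{3} = \frac{1312}{3}$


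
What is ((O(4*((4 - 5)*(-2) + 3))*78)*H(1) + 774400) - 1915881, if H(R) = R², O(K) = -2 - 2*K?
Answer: -1144757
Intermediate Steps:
((O(4*((4 - 5)*(-2) + 3))*78)*H(1) + 774400) - 1915881 = (((-2 - 8*((4 - 5)*(-2) + 3))*78)*1² + 774400) - 1915881 = (((-2 - 8*(-1*(-2) + 3))*78)*1 + 774400) - 1915881 = (((-2 - 8*(2 + 3))*78)*1 + 774400) - 1915881 = (((-2 - 8*5)*78)*1 + 774400) - 1915881 = (((-2 - 2*20)*78)*1 + 774400) - 1915881 = (((-2 - 40)*78)*1 + 774400) - 1915881 = (-42*78*1 + 774400) - 1915881 = (-3276*1 + 774400) - 1915881 = (-3276 + 774400) - 1915881 = 771124 - 1915881 = -1144757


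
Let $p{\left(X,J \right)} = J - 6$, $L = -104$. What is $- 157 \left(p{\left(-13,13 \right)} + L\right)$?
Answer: $15229$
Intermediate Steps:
$p{\left(X,J \right)} = -6 + J$ ($p{\left(X,J \right)} = J - 6 = -6 + J$)
$- 157 \left(p{\left(-13,13 \right)} + L\right) = - 157 \left(\left(-6 + 13\right) - 104\right) = - 157 \left(7 - 104\right) = \left(-157\right) \left(-97\right) = 15229$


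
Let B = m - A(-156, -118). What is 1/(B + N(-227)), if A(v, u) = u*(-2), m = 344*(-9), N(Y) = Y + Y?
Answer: -1/3786 ≈ -0.00026413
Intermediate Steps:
N(Y) = 2*Y
m = -3096
A(v, u) = -2*u
B = -3332 (B = -3096 - (-2)*(-118) = -3096 - 1*236 = -3096 - 236 = -3332)
1/(B + N(-227)) = 1/(-3332 + 2*(-227)) = 1/(-3332 - 454) = 1/(-3786) = -1/3786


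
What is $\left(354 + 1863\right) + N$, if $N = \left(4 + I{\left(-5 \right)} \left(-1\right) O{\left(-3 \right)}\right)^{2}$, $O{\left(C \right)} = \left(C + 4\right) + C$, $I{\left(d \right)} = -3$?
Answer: $2221$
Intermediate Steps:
$O{\left(C \right)} = 4 + 2 C$ ($O{\left(C \right)} = \left(4 + C\right) + C = 4 + 2 C$)
$N = 4$ ($N = \left(4 + \left(-3\right) \left(-1\right) \left(4 + 2 \left(-3\right)\right)\right)^{2} = \left(4 + 3 \left(4 - 6\right)\right)^{2} = \left(4 + 3 \left(-2\right)\right)^{2} = \left(4 - 6\right)^{2} = \left(-2\right)^{2} = 4$)
$\left(354 + 1863\right) + N = \left(354 + 1863\right) + 4 = 2217 + 4 = 2221$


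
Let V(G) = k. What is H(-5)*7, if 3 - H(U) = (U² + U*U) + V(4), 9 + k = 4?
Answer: -294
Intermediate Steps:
k = -5 (k = -9 + 4 = -5)
V(G) = -5
H(U) = 8 - 2*U² (H(U) = 3 - ((U² + U*U) - 5) = 3 - ((U² + U²) - 5) = 3 - (2*U² - 5) = 3 - (-5 + 2*U²) = 3 + (5 - 2*U²) = 8 - 2*U²)
H(-5)*7 = (8 - 2*(-5)²)*7 = (8 - 2*25)*7 = (8 - 50)*7 = -42*7 = -294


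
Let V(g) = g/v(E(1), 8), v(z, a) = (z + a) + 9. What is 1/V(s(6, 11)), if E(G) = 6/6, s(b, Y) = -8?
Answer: -9/4 ≈ -2.2500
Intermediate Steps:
E(G) = 1 (E(G) = 6*(⅙) = 1)
v(z, a) = 9 + a + z (v(z, a) = (a + z) + 9 = 9 + a + z)
V(g) = g/18 (V(g) = g/(9 + 8 + 1) = g/18)
1/V(s(6, 11)) = 1/((1/18)*(-8)) = 1/(-4/9) = -9/4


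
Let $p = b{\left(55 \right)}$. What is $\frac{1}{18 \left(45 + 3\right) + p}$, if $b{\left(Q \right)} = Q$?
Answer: $\frac{1}{919} \approx 0.0010881$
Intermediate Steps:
$p = 55$
$\frac{1}{18 \left(45 + 3\right) + p} = \frac{1}{18 \left(45 + 3\right) + 55} = \frac{1}{18 \cdot 48 + 55} = \frac{1}{864 + 55} = \frac{1}{919}$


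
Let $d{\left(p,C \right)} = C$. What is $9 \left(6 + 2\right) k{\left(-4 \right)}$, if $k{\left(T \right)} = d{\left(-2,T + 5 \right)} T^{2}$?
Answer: $1152$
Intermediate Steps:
$k{\left(T \right)} = T^{2} \left(5 + T\right)$ ($k{\left(T \right)} = \left(T + 5\right) T^{2} = \left(5 + T\right) T^{2} = T^{2} \left(5 + T\right)$)
$9 \left(6 + 2\right) k{\left(-4 \right)} = 9 \left(6 + 2\right) \left(-4\right)^{2} \left(5 - 4\right) = 9 \cdot 8 \cdot 16 \cdot 1 = 72 \cdot 16 = 1152$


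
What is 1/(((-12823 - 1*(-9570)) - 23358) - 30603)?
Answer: -1/57214 ≈ -1.7478e-5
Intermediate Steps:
1/(((-12823 - 1*(-9570)) - 23358) - 30603) = 1/(((-12823 + 9570) - 23358) - 30603) = 1/((-3253 - 23358) - 30603) = 1/(-26611 - 30603) = 1/(-57214) = -1/57214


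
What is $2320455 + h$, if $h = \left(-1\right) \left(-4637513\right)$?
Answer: $6957968$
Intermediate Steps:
$h = 4637513$
$2320455 + h = 2320455 + 4637513 = 6957968$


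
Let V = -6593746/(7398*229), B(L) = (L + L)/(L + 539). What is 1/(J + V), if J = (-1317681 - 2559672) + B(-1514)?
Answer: -275298075/1067428033502204 ≈ -2.5791e-7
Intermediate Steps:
B(L) = 2*L/(539 + L) (B(L) = (2*L)/(539 + L) = 2*L/(539 + L))
J = -3780416147/975 (J = (-1317681 - 2559672) + 2*(-1514)/(539 - 1514) = -3877353 + 2*(-1514)/(-975) = -3877353 + 2*(-1514)*(-1/975) = -3877353 + 3028/975 = -3780416147/975 ≈ -3.8773e+6)
V = -3296873/847071 (V = -6593746/1694142 = -6593746*1/1694142 = -3296873/847071 ≈ -3.8921)
1/(J + V) = 1/(-3780416147/975 - 3296873/847071) = 1/(-1067428033502204/275298075) = -275298075/1067428033502204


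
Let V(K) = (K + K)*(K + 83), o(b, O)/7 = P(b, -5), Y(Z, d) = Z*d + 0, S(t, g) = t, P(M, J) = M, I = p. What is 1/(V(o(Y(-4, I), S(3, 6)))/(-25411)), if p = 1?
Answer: 25411/3080 ≈ 8.2503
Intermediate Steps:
I = 1
Y(Z, d) = Z*d
o(b, O) = 7*b
V(K) = 2*K*(83 + K) (V(K) = (2*K)*(83 + K) = 2*K*(83 + K))
1/(V(o(Y(-4, I), S(3, 6)))/(-25411)) = 1/((2*(7*(-4*1))*(83 + 7*(-4*1)))/(-25411)) = 1/((2*(7*(-4))*(83 + 7*(-4)))*(-1/25411)) = 1/((2*(-28)*(83 - 28))*(-1/25411)) = 1/((2*(-28)*55)*(-1/25411)) = 1/(-3080*(-1/25411)) = 1/(3080/25411) = 25411/3080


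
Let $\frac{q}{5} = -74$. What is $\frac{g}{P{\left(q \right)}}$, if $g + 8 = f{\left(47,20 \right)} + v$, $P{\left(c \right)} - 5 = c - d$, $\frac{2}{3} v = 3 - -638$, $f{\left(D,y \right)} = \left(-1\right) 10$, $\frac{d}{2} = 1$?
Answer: $- \frac{1887}{734} \approx -2.5708$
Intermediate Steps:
$d = 2$ ($d = 2 \cdot 1 = 2$)
$f{\left(D,y \right)} = -10$
$v = \frac{1923}{2}$ ($v = \frac{3 \left(3 - -638\right)}{2} = \frac{3 \left(3 + 638\right)}{2} = \frac{3}{2} \cdot 641 = \frac{1923}{2} \approx 961.5$)
$q = -370$ ($q = 5 \left(-74\right) = -370$)
$P{\left(c \right)} = 3 + c$ ($P{\left(c \right)} = 5 + \left(c - 2\right) = 5 + \left(-2 + c\right) = 3 + c$)
$g = \frac{1887}{2}$ ($g = -8 + \left(-10 + \frac{1923}{2}\right) = -8 + \frac{1903}{2} = \frac{1887}{2} \approx 943.5$)
$\frac{g}{P{\left(q \right)}} = \frac{1887}{2 \left(3 - 370\right)} = \frac{1887}{2 \left(-367\right)} = \frac{1887}{2} \left(- \frac{1}{367}\right) = - \frac{1887}{734}$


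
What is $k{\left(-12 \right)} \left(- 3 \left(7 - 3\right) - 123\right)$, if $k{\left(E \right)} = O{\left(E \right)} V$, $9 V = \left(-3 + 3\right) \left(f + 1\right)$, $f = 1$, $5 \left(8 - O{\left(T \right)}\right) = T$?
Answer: $0$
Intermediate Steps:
$O{\left(T \right)} = 8 - \frac{T}{5}$
$V = 0$ ($V = \frac{\left(-3 + 3\right) \left(1 + 1\right)}{9} = \frac{0 \cdot 2}{9} = \frac{1}{9} \cdot 0 = 0$)
$k{\left(E \right)} = 0$ ($k{\left(E \right)} = \left(8 - \frac{E}{5}\right) 0 = 0$)
$k{\left(-12 \right)} \left(- 3 \left(7 - 3\right) - 123\right) = 0 \left(- 3 \left(7 - 3\right) - 123\right) = 0 \left(\left(-3\right) 4 - 123\right) = 0 \left(-12 - 123\right) = 0 \left(-135\right) = 0$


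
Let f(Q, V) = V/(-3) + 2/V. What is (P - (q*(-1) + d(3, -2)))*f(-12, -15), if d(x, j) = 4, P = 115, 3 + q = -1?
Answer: 7811/15 ≈ 520.73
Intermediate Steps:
q = -4 (q = -3 - 1 = -4)
f(Q, V) = 2/V - V/3 (f(Q, V) = V*(-⅓) + 2/V = -V/3 + 2/V = 2/V - V/3)
(P - (q*(-1) + d(3, -2)))*f(-12, -15) = (115 - (-4*(-1) + 4))*(2/(-15) - ⅓*(-15)) = (115 - (4 + 4))*(2*(-1/15) + 5) = (115 - 1*8)*(-2/15 + 5) = (115 - 8)*(73/15) = 107*(73/15) = 7811/15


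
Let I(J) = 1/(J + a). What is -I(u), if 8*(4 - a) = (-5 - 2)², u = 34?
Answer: -8/255 ≈ -0.031373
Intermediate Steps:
a = -17/8 (a = 4 - (-5 - 2)²/8 = 4 - ⅛*(-7)² = 4 - ⅛*49 = 4 - 49/8 = -17/8 ≈ -2.1250)
I(J) = 1/(-17/8 + J) (I(J) = 1/(J - 17/8) = 1/(-17/8 + J))
-I(u) = -8/(-17 + 8*34) = -8/(-17 + 272) = -8/255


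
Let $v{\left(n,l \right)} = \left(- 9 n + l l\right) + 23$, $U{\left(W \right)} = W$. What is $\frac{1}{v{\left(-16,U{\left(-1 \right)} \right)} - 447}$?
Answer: $- \frac{1}{279} \approx -0.0035842$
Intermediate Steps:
$v{\left(n,l \right)} = 23 + l^{2} - 9 n$ ($v{\left(n,l \right)} = \left(- 9 n + l^{2}\right) + 23 = \left(l^{2} - 9 n\right) + 23 = 23 + l^{2} - 9 n$)
$\frac{1}{v{\left(-16,U{\left(-1 \right)} \right)} - 447} = \frac{1}{\left(23 + \left(-1\right)^{2} - -144\right) - 447} = \frac{1}{\left(23 + 1 + 144\right) - 447} = \frac{1}{168 - 447} = \frac{1}{-279} = - \frac{1}{279}$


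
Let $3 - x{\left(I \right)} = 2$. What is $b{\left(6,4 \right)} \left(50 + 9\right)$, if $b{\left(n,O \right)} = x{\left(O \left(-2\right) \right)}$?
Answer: $59$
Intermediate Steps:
$x{\left(I \right)} = 1$ ($x{\left(I \right)} = 3 - 2 = 1$)
$b{\left(n,O \right)} = 1$
$b{\left(6,4 \right)} \left(50 + 9\right) = 1 \left(50 + 9\right) = 1 \cdot 59 = 59$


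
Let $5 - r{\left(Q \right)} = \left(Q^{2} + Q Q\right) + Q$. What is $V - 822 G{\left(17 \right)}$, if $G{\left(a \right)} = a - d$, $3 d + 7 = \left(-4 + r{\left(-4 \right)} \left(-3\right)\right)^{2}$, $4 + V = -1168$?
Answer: $1140586$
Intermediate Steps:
$V = -1172$ ($V = -4 - 1168 = -1172$)
$r{\left(Q \right)} = 5 - Q - 2 Q^{2}$ ($r{\left(Q \right)} = 5 - \left(\left(Q^{2} + Q Q\right) + Q\right) = 5 - \left(\left(Q^{2} + Q^{2}\right) + Q\right) = 5 - \left(2 Q^{2} + Q\right) = 5 - \left(Q + 2 Q^{2}\right) = 5 - Q - 2 Q^{2}$)
$d = 1406$ ($d = - \frac{7}{3} + \frac{\left(-4 + \left(5 - -4 - 2 \left(-4\right)^{2}\right) \left(-3\right)\right)^{2}}{3} = - \frac{7}{3} + \frac{\left(-4 + \left(5 + 4 - 32\right) \left(-3\right)\right)^{2}}{3} = - \frac{7}{3} + \frac{\left(-4 - -69\right)^{2}}{3} = - \frac{7}{3} + \frac{\left(-4 + 69\right)^{2}}{3} = - \frac{7}{3} + \frac{65^{2}}{3} = - \frac{7}{3} + \frac{1}{3} \cdot 4225 = - \frac{7}{3} + \frac{4225}{3} = 1406$)
$G{\left(a \right)} = -1406 + a$ ($G{\left(a \right)} = a - 1406 = -1406 + a$)
$V - 822 G{\left(17 \right)} = -1172 - 822 \left(-1406 + 17\right) = -1172 - -1141758 = -1172 + 1141758 = 1140586$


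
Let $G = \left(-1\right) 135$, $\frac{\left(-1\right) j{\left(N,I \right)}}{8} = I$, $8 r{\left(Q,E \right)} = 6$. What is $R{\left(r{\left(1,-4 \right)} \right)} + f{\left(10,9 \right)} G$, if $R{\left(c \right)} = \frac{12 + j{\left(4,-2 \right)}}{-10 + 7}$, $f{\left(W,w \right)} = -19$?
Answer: $\frac{7667}{3} \approx 2555.7$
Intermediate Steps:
$r{\left(Q,E \right)} = \frac{3}{4}$ ($r{\left(Q,E \right)} = \frac{1}{8} \cdot 6 = \frac{3}{4}$)
$j{\left(N,I \right)} = - 8 I$
$R{\left(c \right)} = - \frac{28}{3}$ ($R{\left(c \right)} = \frac{12 - -16}{-10 + 7} = \frac{12 + 16}{-3} = 28 \left(- \frac{1}{3}\right) = - \frac{28}{3}$)
$G = -135$
$R{\left(r{\left(1,-4 \right)} \right)} + f{\left(10,9 \right)} G = - \frac{28}{3} - -2565 = - \frac{28}{3} + 2565 = \frac{7667}{3}$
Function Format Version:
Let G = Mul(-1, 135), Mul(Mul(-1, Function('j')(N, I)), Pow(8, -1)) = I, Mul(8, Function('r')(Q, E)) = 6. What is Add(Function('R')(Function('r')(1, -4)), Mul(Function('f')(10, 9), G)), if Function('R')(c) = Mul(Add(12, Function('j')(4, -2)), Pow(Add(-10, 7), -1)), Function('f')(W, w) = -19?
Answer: Rational(7667, 3) ≈ 2555.7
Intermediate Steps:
Function('r')(Q, E) = Rational(3, 4) (Function('r')(Q, E) = Mul(Rational(1, 8), 6) = Rational(3, 4))
Function('j')(N, I) = Mul(-8, I)
Function('R')(c) = Rational(-28, 3) (Function('R')(c) = Mul(Add(12, Mul(-8, -2)), Pow(Add(-10, 7), -1)) = Mul(Add(12, 16), Pow(-3, -1)) = Mul(28, Rational(-1, 3)) = Rational(-28, 3))
G = -135
Add(Function('R')(Function('r')(1, -4)), Mul(Function('f')(10, 9), G)) = Add(Rational(-28, 3), Mul(-19, -135)) = Add(Rational(-28, 3), 2565) = Rational(7667, 3)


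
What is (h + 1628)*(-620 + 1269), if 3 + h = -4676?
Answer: -1980099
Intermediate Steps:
h = -4679 (h = -3 - 4676 = -4679)
(h + 1628)*(-620 + 1269) = (-4679 + 1628)*(-620 + 1269) = -3051*649 = -1980099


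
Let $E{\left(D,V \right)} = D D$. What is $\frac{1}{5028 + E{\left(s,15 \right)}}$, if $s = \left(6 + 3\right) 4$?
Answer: $\frac{1}{6324} \approx 0.00015813$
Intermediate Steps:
$s = 36$ ($s = 9 \cdot 4 = 36$)
$E{\left(D,V \right)} = D^{2}$
$\frac{1}{5028 + E{\left(s,15 \right)}} = \frac{1}{5028 + 36^{2}} = \frac{1}{5028 + 1296} = \frac{1}{6324}$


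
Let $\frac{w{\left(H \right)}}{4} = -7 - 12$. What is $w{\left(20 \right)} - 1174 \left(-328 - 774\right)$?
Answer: $1293672$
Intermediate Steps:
$w{\left(H \right)} = -76$ ($w{\left(H \right)} = 4 \left(-7 - 12\right) = 4 \left(-19\right) = -76$)
$w{\left(20 \right)} - 1174 \left(-328 - 774\right) = -76 - 1174 \left(-328 - 774\right) = -76 - -1293748 = -76 + 1293748 = 1293672$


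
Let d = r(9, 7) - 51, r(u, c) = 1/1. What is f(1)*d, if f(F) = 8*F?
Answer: -400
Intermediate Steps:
r(u, c) = 1
d = -50 (d = 1 - 51 = -50)
f(1)*d = (8*1)*(-50) = 8*(-50) = -400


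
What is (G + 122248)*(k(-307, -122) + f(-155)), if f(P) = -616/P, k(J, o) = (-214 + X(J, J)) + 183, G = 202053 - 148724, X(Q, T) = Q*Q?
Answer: 2564197792262/155 ≈ 1.6543e+10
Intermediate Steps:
X(Q, T) = Q²
G = 53329
k(J, o) = -31 + J² (k(J, o) = (-214 + J²) + 183 = -31 + J²)
(G + 122248)*(k(-307, -122) + f(-155)) = (53329 + 122248)*((-31 + (-307)²) - 616/(-155)) = 175577*((-31 + 94249) - 616*(-1/155)) = 175577*(94218 + 616/155) = 175577*(14604406/155) = 2564197792262/155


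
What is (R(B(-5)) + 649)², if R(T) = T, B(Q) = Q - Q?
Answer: 421201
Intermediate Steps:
B(Q) = 0
(R(B(-5)) + 649)² = (0 + 649)² = 649² = 421201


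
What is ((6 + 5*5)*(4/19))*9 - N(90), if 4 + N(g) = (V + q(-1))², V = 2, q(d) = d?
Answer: 1173/19 ≈ 61.737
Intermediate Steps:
N(g) = -3 (N(g) = -4 + (2 - 1)² = -4 + 1² = -4 + 1 = -3)
((6 + 5*5)*(4/19))*9 - N(90) = ((6 + 5*5)*(4/19))*9 - 1*(-3) = ((6 + 25)*(4*(1/19)))*9 + 3 = (31*(4/19))*9 + 3 = (124/19)*9 + 3 = 1116/19 + 3 = 1173/19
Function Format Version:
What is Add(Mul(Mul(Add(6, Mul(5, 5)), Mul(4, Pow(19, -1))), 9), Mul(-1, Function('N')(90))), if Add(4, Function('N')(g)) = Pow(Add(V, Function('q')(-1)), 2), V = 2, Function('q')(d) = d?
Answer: Rational(1173, 19) ≈ 61.737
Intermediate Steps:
Function('N')(g) = -3 (Function('N')(g) = Add(-4, Pow(Add(2, -1), 2)) = Add(-4, Pow(1, 2)) = Add(-4, 1) = -3)
Add(Mul(Mul(Add(6, Mul(5, 5)), Mul(4, Pow(19, -1))), 9), Mul(-1, Function('N')(90))) = Add(Mul(Mul(Add(6, Mul(5, 5)), Mul(4, Pow(19, -1))), 9), Mul(-1, -3)) = Add(Mul(Mul(Add(6, 25), Mul(4, Rational(1, 19))), 9), 3) = Add(Mul(Mul(31, Rational(4, 19)), 9), 3) = Add(Mul(Rational(124, 19), 9), 3) = Add(Rational(1116, 19), 3) = Rational(1173, 19)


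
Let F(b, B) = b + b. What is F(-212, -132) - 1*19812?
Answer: -20236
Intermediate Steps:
F(b, B) = 2*b
F(-212, -132) - 1*19812 = 2*(-212) - 1*19812 = -424 - 19812 = -20236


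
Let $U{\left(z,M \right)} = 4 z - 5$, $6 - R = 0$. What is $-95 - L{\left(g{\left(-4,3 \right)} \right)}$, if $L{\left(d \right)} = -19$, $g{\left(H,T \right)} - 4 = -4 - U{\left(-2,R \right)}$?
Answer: $-76$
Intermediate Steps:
$R = 6$ ($R = 6 - 0 = 6 + 0 = 6$)
$U{\left(z,M \right)} = -5 + 4 z$
$g{\left(H,T \right)} = 13$ ($g{\left(H,T \right)} = 4 - \left(-1 - 8\right) = 4 - -9 = 4 + \left(-4 + 13\right) = 4 + 9 = 13$)
$-95 - L{\left(g{\left(-4,3 \right)} \right)} = -95 - -19 = -95 + 19 = -76$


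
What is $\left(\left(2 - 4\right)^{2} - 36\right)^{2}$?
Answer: $1024$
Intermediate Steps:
$\left(\left(2 - 4\right)^{2} - 36\right)^{2} = \left(\left(-2\right)^{2} - 36\right)^{2} = \left(4 - 36\right)^{2} = \left(-32\right)^{2} = 1024$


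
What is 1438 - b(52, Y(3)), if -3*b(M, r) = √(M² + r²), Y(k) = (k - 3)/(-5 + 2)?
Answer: 4366/3 ≈ 1455.3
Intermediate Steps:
Y(k) = 1 - k/3 (Y(k) = (-3 + k)/(-3) = (-3 + k)*(-⅓) = 1 - k/3)
b(M, r) = -√(M² + r²)/3
1438 - b(52, Y(3)) = 1438 - (-1)*√(52² + (1 - ⅓*3)²)/3 = 1438 - (-1)*√(2704 + (1 - 1)²)/3 = 1438 - (-1)*√(2704 + 0²)/3 = 1438 - (-1)*√(2704 + 0)/3 = 1438 - (-1)*√2704/3 = 1438 - (-1)*52/3 = 1438 - 1*(-52/3) = 1438 + 52/3 = 4366/3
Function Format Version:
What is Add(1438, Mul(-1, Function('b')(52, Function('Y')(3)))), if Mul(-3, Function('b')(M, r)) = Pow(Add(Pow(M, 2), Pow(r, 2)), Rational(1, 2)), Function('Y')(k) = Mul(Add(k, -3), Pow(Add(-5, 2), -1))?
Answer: Rational(4366, 3) ≈ 1455.3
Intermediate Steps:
Function('Y')(k) = Add(1, Mul(Rational(-1, 3), k)) (Function('Y')(k) = Mul(Add(-3, k), Pow(-3, -1)) = Mul(Add(-3, k), Rational(-1, 3)) = Add(1, Mul(Rational(-1, 3), k)))
Function('b')(M, r) = Mul(Rational(-1, 3), Pow(Add(Pow(M, 2), Pow(r, 2)), Rational(1, 2)))
Add(1438, Mul(-1, Function('b')(52, Function('Y')(3)))) = Add(1438, Mul(-1, Mul(Rational(-1, 3), Pow(Add(Pow(52, 2), Pow(Add(1, Mul(Rational(-1, 3), 3)), 2)), Rational(1, 2))))) = Add(1438, Mul(-1, Mul(Rational(-1, 3), Pow(Add(2704, Pow(Add(1, -1), 2)), Rational(1, 2))))) = Add(1438, Mul(-1, Mul(Rational(-1, 3), Pow(Add(2704, Pow(0, 2)), Rational(1, 2))))) = Add(1438, Mul(-1, Mul(Rational(-1, 3), Pow(Add(2704, 0), Rational(1, 2))))) = Add(1438, Mul(-1, Mul(Rational(-1, 3), Pow(2704, Rational(1, 2))))) = Add(1438, Mul(-1, Mul(Rational(-1, 3), 52))) = Add(1438, Mul(-1, Rational(-52, 3))) = Add(1438, Rational(52, 3)) = Rational(4366, 3)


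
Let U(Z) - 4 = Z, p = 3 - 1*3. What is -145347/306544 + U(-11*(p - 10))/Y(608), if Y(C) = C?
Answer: -43935/153272 ≈ -0.28665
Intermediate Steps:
p = 0 (p = 3 - 3 = 0)
U(Z) = 4 + Z
-145347/306544 + U(-11*(p - 10))/Y(608) = -145347/306544 + (4 - 11*(0 - 10))/608 = -145347*1/306544 + (4 - 11*(-10))*(1/608) = -145347/306544 + (4 + 110)*(1/608) = -145347/306544 + 114*(1/608) = -145347/306544 + 3/16 = -43935/153272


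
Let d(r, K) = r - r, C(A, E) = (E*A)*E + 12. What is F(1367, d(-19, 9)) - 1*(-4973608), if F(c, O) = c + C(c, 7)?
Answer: 5041970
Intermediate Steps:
C(A, E) = 12 + A*E² (C(A, E) = (A*E)*E + 12 = A*E² + 12 = 12 + A*E²)
d(r, K) = 0
F(c, O) = 12 + 50*c (F(c, O) = c + (12 + c*7²) = c + (12 + c*49) = c + (12 + 49*c) = 12 + 50*c)
F(1367, d(-19, 9)) - 1*(-4973608) = (12 + 50*1367) - 1*(-4973608) = (12 + 68350) + 4973608 = 68362 + 4973608 = 5041970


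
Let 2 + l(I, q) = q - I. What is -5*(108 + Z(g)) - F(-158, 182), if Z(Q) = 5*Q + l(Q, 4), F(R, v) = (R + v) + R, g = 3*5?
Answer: -716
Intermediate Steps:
g = 15
F(R, v) = v + 2*R
l(I, q) = -2 + q - I (l(I, q) = -2 + (q - I) = -2 + q - I)
Z(Q) = 2 + 4*Q (Z(Q) = 5*Q + (-2 + 4 - Q) = 5*Q + (2 - Q) = 2 + 4*Q)
-5*(108 + Z(g)) - F(-158, 182) = -5*(108 + (2 + 4*15)) - (182 + 2*(-158)) = -5*(108 + (2 + 60)) - (182 - 316) = -5*(108 + 62) - 1*(-134) = -5*170 + 134 = -850 + 134 = -716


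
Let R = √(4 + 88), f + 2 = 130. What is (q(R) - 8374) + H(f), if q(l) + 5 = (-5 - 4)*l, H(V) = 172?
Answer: -8207 - 18*√23 ≈ -8293.3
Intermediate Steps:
f = 128 (f = -2 + 130 = 128)
R = 2*√23 (R = √92 = 2*√23 ≈ 9.5917)
q(l) = -5 - 9*l (q(l) = -5 + (-5 - 4)*l = -5 - 9*l)
(q(R) - 8374) + H(f) = ((-5 - 18*√23) - 8374) + 172 = (-8379 - 18*√23) + 172 = -8207 - 18*√23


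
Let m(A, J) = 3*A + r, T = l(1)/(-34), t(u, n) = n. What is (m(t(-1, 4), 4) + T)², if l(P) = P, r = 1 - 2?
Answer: 139129/1156 ≈ 120.35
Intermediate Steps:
r = -1
T = -1/34 (T = 1/(-34) = 1*(-1/34) = -1/34 ≈ -0.029412)
m(A, J) = -1 + 3*A (m(A, J) = 3*A - 1 = -1 + 3*A)
(m(t(-1, 4), 4) + T)² = ((-1 + 3*4) - 1/34)² = ((-1 + 12) - 1/34)² = (11 - 1/34)² = (373/34)² = 139129/1156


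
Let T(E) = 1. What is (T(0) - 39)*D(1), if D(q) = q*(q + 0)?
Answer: -38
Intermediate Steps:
D(q) = q**2 (D(q) = q*q = q**2)
(T(0) - 39)*D(1) = (1 - 39)*1**2 = -38*1 = -38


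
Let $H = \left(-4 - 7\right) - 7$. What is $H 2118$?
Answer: $-38124$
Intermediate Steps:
$H = -18$ ($H = -11 - 7 = -18$)
$H 2118 = \left(-18\right) 2118 = -38124$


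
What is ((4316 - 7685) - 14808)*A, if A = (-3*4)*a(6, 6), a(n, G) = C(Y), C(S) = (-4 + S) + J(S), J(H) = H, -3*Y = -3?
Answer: -436248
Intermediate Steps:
Y = 1 (Y = -⅓*(-3) = 1)
C(S) = -4 + 2*S (C(S) = (-4 + S) + S = -4 + 2*S)
a(n, G) = -2 (a(n, G) = -4 + 2*1 = -4 + 2 = -2)
A = 24 (A = -3*4*(-2) = -12*(-2) = 24)
((4316 - 7685) - 14808)*A = ((4316 - 7685) - 14808)*24 = (-3369 - 14808)*24 = -18177*24 = -436248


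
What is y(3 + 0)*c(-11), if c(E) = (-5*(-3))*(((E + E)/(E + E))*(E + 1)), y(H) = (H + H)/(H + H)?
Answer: -150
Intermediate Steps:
y(H) = 1 (y(H) = (2*H)/((2*H)) = (2*H)*(1/(2*H)) = 1)
c(E) = 15 + 15*E (c(E) = 15*(((2*E)/((2*E)))*(1 + E)) = 15*(((2*E)*(1/(2*E)))*(1 + E)) = 15*(1*(1 + E)) = 15*(1 + E) = 15 + 15*E)
y(3 + 0)*c(-11) = 1*(15 + 15*(-11)) = 1*(15 - 165) = 1*(-150) = -150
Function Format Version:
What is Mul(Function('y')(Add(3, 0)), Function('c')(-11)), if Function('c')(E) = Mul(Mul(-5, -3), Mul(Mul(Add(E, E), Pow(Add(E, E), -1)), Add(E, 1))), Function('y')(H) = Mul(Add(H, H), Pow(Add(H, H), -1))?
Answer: -150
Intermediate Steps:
Function('y')(H) = 1 (Function('y')(H) = Mul(Mul(2, H), Pow(Mul(2, H), -1)) = Mul(Mul(2, H), Mul(Rational(1, 2), Pow(H, -1))) = 1)
Function('c')(E) = Add(15, Mul(15, E)) (Function('c')(E) = Mul(15, Mul(Mul(Mul(2, E), Pow(Mul(2, E), -1)), Add(1, E))) = Mul(15, Mul(Mul(Mul(2, E), Mul(Rational(1, 2), Pow(E, -1))), Add(1, E))) = Mul(15, Mul(1, Add(1, E))) = Mul(15, Add(1, E)) = Add(15, Mul(15, E)))
Mul(Function('y')(Add(3, 0)), Function('c')(-11)) = Mul(1, Add(15, Mul(15, -11))) = Mul(1, Add(15, -165)) = Mul(1, -150) = -150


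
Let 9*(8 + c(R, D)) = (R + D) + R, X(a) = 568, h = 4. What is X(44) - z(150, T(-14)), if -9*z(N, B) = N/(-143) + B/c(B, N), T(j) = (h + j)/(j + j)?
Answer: 268473589/472758 ≈ 567.89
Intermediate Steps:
c(R, D) = -8 + D/9 + 2*R/9 (c(R, D) = -8 + ((R + D) + R)/9 = -8 + ((D + R) + R)/9 = -8 + (D + 2*R)/9 = -8 + (D/9 + 2*R/9) = -8 + D/9 + 2*R/9)
T(j) = (4 + j)/(2*j) (T(j) = (4 + j)/(j + j) = (4 + j)/((2*j)) = (4 + j)*(1/(2*j)) = (4 + j)/(2*j))
z(N, B) = N/1287 - B/(9*(-8 + N/9 + 2*B/9)) (z(N, B) = -(N/(-143) + B/(-8 + N/9 + 2*B/9))/9 = -(N*(-1/143) + B/(-8 + N/9 + 2*B/9))/9 = -(-N/143 + B/(-8 + N/9 + 2*B/9))/9 = N/1287 - B/(9*(-8 + N/9 + 2*B/9)))
X(44) - z(150, T(-14)) = 568 - (-(4 - 14)/(2*(-14)) + (1/1287)*150*(-72 + 150 + 2*((½)*(4 - 14)/(-14))))/(-72 + 150 + 2*((½)*(4 - 14)/(-14))) = 568 - (-(-1)*(-10)/(2*14) + (1/1287)*150*(-72 + 150 + 2*((½)*(-1/14)*(-10))))/(-72 + 150 + 2*((½)*(-1/14)*(-10))) = 568 - (-1*5/14 + (1/1287)*150*(-72 + 150 + 2*(5/14)))/(-72 + 150 + 2*(5/14)) = 568 - (-5/14 + (1/1287)*150*(-72 + 150 + 5/7))/(-72 + 150 + 5/7) = 568 - (-5/14 + (1/1287)*150*(551/7))/551/7 = 568 - 7*(-5/14 + 27550/3003)/551 = 568 - 7*7565/(551*858) = 568 - 1*52955/472758 = 568 - 52955/472758 = 268473589/472758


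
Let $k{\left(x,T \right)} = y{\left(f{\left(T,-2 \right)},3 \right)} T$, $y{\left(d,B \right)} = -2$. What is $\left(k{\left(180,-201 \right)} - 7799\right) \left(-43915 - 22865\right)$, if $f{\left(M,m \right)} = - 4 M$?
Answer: $493971660$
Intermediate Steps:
$k{\left(x,T \right)} = - 2 T$
$\left(k{\left(180,-201 \right)} - 7799\right) \left(-43915 - 22865\right) = \left(\left(-2\right) \left(-201\right) - 7799\right) \left(-43915 - 22865\right) = \left(402 - 7799\right) \left(-66780\right) = \left(-7397\right) \left(-66780\right) = 493971660$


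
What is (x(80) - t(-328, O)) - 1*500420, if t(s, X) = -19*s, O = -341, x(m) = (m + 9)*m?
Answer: -499532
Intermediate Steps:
x(m) = m*(9 + m) (x(m) = (9 + m)*m = m*(9 + m))
(x(80) - t(-328, O)) - 1*500420 = (80*(9 + 80) - (-19)*(-328)) - 1*500420 = (80*89 - 1*6232) - 500420 = (7120 - 6232) - 500420 = 888 - 500420 = -499532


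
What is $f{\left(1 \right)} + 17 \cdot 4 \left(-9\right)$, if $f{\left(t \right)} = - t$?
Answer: $-613$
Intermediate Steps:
$f{\left(1 \right)} + 17 \cdot 4 \left(-9\right) = \left(-1\right) 1 + 17 \cdot 4 \left(-9\right) = -1 + 17 \left(-36\right) = -1 - 612 = -613$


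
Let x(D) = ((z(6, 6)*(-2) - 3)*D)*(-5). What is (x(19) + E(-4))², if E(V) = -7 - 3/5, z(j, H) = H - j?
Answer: 1923769/25 ≈ 76951.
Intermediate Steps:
x(D) = 15*D (x(D) = (((6 - 1*6)*(-2) - 3)*D)*(-5) = (((6 - 6)*(-2) - 3)*D)*(-5) = ((0*(-2) - 3)*D)*(-5) = ((0 - 3)*D)*(-5) = -3*D*(-5) = 15*D)
E(V) = -38/5 (E(V) = -7 - 3/5 = -7 - 1*⅗ = -7 - ⅗ = -38/5)
(x(19) + E(-4))² = (15*19 - 38/5)² = (285 - 38/5)² = (1387/5)² = 1923769/25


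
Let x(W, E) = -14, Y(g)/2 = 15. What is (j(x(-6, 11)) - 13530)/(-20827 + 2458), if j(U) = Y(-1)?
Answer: 1500/2041 ≈ 0.73493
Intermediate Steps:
Y(g) = 30 (Y(g) = 2*15 = 30)
j(U) = 30
(j(x(-6, 11)) - 13530)/(-20827 + 2458) = (30 - 13530)/(-20827 + 2458) = -13500/(-18369) = -13500*(-1/18369) = 1500/2041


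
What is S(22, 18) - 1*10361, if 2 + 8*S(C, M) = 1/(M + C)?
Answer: -3315599/320 ≈ -10361.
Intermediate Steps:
S(C, M) = -1/4 + 1/(8*(C + M)) (S(C, M) = -1/4 + 1/(8*(M + C)) = -1/4 + 1/(8*(C + M)))
S(22, 18) - 1*10361 = (1/8 - 1/4*22 - 1/4*18)/(22 + 18) - 1*10361 = (1/8 - 11/2 - 9/2)/40 - 10361 = (1/40)*(-79/8) - 10361 = -79/320 - 10361 = -3315599/320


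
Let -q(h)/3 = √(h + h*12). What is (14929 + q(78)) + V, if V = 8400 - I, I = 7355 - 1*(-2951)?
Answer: 13023 - 39*√6 ≈ 12927.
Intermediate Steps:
q(h) = -3*√13*√h (q(h) = -3*√(h + h*12) = -3*√(h + 12*h) = -3*√13*√h)
I = 10306 (I = 7355 + 2951 = 10306)
V = -1906 (V = 8400 - 1*10306 = 8400 - 10306 = -1906)
(14929 + q(78)) + V = (14929 - 3*√13*√78) - 1906 = (14929 - 39*√6) - 1906 = 13023 - 39*√6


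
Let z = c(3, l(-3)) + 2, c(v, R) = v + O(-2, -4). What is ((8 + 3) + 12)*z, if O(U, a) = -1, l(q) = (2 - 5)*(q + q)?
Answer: 92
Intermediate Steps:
l(q) = -6*q
c(v, R) = -1 + v (c(v, R) = v - 1 = -1 + v)
z = 4 (z = (-1 + 3) + 2 = 2 + 2 = 4)
((8 + 3) + 12)*z = ((8 + 3) + 12)*4 = (11 + 12)*4 = 23*4 = 92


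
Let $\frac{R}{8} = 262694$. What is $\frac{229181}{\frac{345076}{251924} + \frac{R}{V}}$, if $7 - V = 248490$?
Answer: $- \frac{3586615688582963}{110921466585} \approx -32335.0$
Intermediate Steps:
$V = -248483$ ($V = 7 - 248490 = -248483$)
$R = 2101552$ ($R = 8 \cdot 262694 = 2101552$)
$\frac{229181}{\frac{345076}{251924} + \frac{R}{V}} = \frac{229181}{\frac{345076}{251924} + \frac{2101552}{-248483}} = \frac{229181}{345076 \cdot \frac{1}{251924} + 2101552 \left(- \frac{1}{248483}\right)} = \frac{229181}{\frac{86269}{62981} - \frac{2101552}{248483}} = \frac{229181}{- \frac{110921466585}{15649707823}} = 229181 \left(- \frac{15649707823}{110921466585}\right) = - \frac{3586615688582963}{110921466585}$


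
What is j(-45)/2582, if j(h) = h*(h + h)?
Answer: 2025/1291 ≈ 1.5686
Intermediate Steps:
j(h) = 2*h² (j(h) = h*(2*h) = 2*h²)
j(-45)/2582 = (2*(-45)²)/2582 = (2*2025)*(1/2582) = 4050*(1/2582) = 2025/1291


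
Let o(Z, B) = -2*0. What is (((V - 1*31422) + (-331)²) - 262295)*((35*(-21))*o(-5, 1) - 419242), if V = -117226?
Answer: 126351992444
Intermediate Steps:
o(Z, B) = 0
(((V - 1*31422) + (-331)²) - 262295)*((35*(-21))*o(-5, 1) - 419242) = (((-117226 - 1*31422) + (-331)²) - 262295)*((35*(-21))*0 - 419242) = (((-117226 - 31422) + 109561) - 262295)*(-735*0 - 419242) = ((-148648 + 109561) - 262295)*(0 - 419242) = (-39087 - 262295)*(-419242) = -301382*(-419242) = 126351992444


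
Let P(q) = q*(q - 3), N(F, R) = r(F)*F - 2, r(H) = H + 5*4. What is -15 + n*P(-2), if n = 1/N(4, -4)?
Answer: -700/47 ≈ -14.894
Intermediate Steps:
r(H) = 20 + H (r(H) = H + 20 = 20 + H)
N(F, R) = -2 + F*(20 + F) (N(F, R) = (20 + F)*F - 2 = F*(20 + F) - 2 = -2 + F*(20 + F))
P(q) = q*(-3 + q)
n = 1/94 (n = 1/(-2 + 4*(20 + 4)) = 1/(-2 + 4*24) = 1/(-2 + 96) = 1/94 ≈ 0.010638)
-15 + n*P(-2) = -15 + (-2*(-3 - 2))/94 = -15 + (-2*(-5))/94 = -15 + (1/94)*10 = -15 + 5/47 = -700/47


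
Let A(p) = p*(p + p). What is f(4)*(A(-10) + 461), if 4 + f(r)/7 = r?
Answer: 0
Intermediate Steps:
f(r) = -28 + 7*r
A(p) = 2*p² (A(p) = p*(2*p) = 2*p²)
f(4)*(A(-10) + 461) = (-28 + 7*4)*(2*(-10)² + 461) = (-28 + 28)*(2*100 + 461) = 0*(200 + 461) = 0*661 = 0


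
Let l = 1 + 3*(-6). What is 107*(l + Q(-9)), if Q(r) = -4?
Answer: -2247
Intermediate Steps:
l = -17 (l = 1 - 18 = -17)
107*(l + Q(-9)) = 107*(-17 - 4) = 107*(-21) = -2247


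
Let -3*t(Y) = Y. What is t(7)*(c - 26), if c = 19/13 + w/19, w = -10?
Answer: 43337/741 ≈ 58.484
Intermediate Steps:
t(Y) = -Y/3
c = 231/247 (c = 19/13 - 10/19 = 231/247 ≈ 0.93522)
t(7)*(c - 26) = (-⅓*7)*(231/247 - 26) = -7/3*(-6191/247) = 43337/741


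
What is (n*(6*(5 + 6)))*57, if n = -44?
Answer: -165528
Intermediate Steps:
(n*(6*(5 + 6)))*57 = -264*(5 + 6)*57 = -264*11*57 = -44*66*57 = -2904*57 = -165528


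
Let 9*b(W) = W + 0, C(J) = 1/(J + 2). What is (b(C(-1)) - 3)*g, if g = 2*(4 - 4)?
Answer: 0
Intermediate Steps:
C(J) = 1/(2 + J)
b(W) = W/9 (b(W) = (W + 0)/9 = W/9)
g = 0 (g = 2*0 = 0)
(b(C(-1)) - 3)*g = (1/(9*(2 - 1)) - 3)*0 = ((⅑)/1 - 3)*0 = ((⅑)*1 - 3)*0 = (⅑ - 3)*0 = -26/9*0 = 0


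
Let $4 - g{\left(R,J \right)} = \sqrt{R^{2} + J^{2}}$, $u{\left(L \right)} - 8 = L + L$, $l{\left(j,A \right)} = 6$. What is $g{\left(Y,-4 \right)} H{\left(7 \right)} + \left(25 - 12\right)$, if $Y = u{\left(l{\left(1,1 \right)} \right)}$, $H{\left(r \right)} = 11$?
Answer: $57 - 44 \sqrt{26} \approx -167.36$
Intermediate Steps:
$u{\left(L \right)} = 8 + 2 L$ ($u{\left(L \right)} = 8 + \left(L + L\right) = 8 + 2 L$)
$Y = 20$ ($Y = 8 + 2 \cdot 6 = 8 + 12 = 20$)
$g{\left(R,J \right)} = 4 - \sqrt{J^{2} + R^{2}}$ ($g{\left(R,J \right)} = 4 - \sqrt{R^{2} + J^{2}} = 4 - \sqrt{J^{2} + R^{2}}$)
$g{\left(Y,-4 \right)} H{\left(7 \right)} + \left(25 - 12\right) = \left(4 - \sqrt{\left(-4\right)^{2} + 20^{2}}\right) 11 + \left(25 - 12\right) = \left(4 - \sqrt{16 + 400}\right) 11 + \left(25 - 12\right) = \left(4 - \sqrt{416}\right) 11 + 13 = \left(4 - 4 \sqrt{26}\right) 11 + 13 = \left(44 - 44 \sqrt{26}\right) + 13 = 57 - 44 \sqrt{26}$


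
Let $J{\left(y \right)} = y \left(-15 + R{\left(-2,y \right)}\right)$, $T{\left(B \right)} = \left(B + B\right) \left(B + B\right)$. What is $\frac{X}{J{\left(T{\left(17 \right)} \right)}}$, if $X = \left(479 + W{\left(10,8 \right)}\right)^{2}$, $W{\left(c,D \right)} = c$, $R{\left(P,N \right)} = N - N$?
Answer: $- \frac{79707}{5780} \approx -13.79$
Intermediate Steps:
$R{\left(P,N \right)} = 0$
$T{\left(B \right)} = 4 B^{2}$ ($T{\left(B \right)} = 2 B 2 B = 4 B^{2}$)
$J{\left(y \right)} = - 15 y$ ($J{\left(y \right)} = y \left(-15 + 0\right) = y \left(-15\right) = - 15 y$)
$X = 239121$ ($X = \left(479 + 10\right)^{2} = 489^{2} = 239121$)
$\frac{X}{J{\left(T{\left(17 \right)} \right)}} = \frac{239121}{\left(-15\right) 4 \cdot 17^{2}} = \frac{239121}{\left(-15\right) 4 \cdot 289} = \frac{239121}{\left(-15\right) 1156} = \frac{239121}{-17340} = 239121 \left(- \frac{1}{17340}\right) = - \frac{79707}{5780}$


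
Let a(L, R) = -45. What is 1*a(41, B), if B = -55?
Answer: -45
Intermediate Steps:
1*a(41, B) = 1*(-45) = -45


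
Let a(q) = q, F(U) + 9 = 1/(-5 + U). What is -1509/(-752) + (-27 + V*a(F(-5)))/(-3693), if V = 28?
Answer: 28923253/13885680 ≈ 2.0830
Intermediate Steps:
F(U) = -9 + 1/(-5 + U)
-1509/(-752) + (-27 + V*a(F(-5)))/(-3693) = -1509/(-752) + (-27 + 28*((46 - 9*(-5))/(-5 - 5)))/(-3693) = -1509*(-1/752) + (-27 + 28*((46 + 45)/(-10)))*(-1/3693) = 1509/752 + (-27 + 28*(-1/10*91))*(-1/3693) = 1509/752 + (-27 + 28*(-91/10))*(-1/3693) = 1509/752 + (-27 - 1274/5)*(-1/3693) = 1509/752 - 1409/5*(-1/3693) = 1509/752 + 1409/18465 = 28923253/13885680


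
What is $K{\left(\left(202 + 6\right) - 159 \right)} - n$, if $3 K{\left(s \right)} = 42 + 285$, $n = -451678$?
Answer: $451787$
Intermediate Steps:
$K{\left(s \right)} = 109$ ($K{\left(s \right)} = \frac{42 + 285}{3} = \frac{1}{3} \cdot 327 = 109$)
$K{\left(\left(202 + 6\right) - 159 \right)} - n = 109 - -451678 = 109 + 451678 = 451787$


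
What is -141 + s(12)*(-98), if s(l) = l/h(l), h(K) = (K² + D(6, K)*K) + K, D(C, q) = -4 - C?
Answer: -521/3 ≈ -173.67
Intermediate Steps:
h(K) = K² - 9*K (h(K) = (K² + (-4 - 1*6)*K) + K = (K² + (-4 - 6)*K) + K = (K² - 10*K) + K = K² - 9*K)
s(l) = 1/(-9 + l) (s(l) = l/((l*(-9 + l))) = l*(1/(l*(-9 + l))) = 1/(-9 + l))
-141 + s(12)*(-98) = -141 - 98/(-9 + 12) = -141 - 98/3 = -521/3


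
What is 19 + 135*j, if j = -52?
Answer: -7001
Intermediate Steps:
19 + 135*j = 19 + 135*(-52) = 19 - 7020 = -7001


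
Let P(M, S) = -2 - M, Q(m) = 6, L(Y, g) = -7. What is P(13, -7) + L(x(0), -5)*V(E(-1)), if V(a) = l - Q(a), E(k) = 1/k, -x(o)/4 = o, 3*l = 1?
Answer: 74/3 ≈ 24.667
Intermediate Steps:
l = ⅓ (l = (⅓)*1 = ⅓ ≈ 0.33333)
x(o) = -4*o
V(a) = -17/3 (V(a) = ⅓ - 1*6 = ⅓ - 6 = -17/3)
P(13, -7) + L(x(0), -5)*V(E(-1)) = (-2 - 1*13) - 7*(-17/3) = (-2 - 13) + 119/3 = -15 + 119/3 = 74/3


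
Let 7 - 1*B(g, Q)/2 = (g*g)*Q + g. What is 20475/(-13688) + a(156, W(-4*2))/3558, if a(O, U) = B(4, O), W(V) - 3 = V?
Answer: -23516403/8116984 ≈ -2.8972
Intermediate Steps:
W(V) = 3 + V
B(g, Q) = 14 - 2*g - 2*Q*g**2 (B(g, Q) = 14 - 2*((g*g)*Q + g) = 14 - 2*(g**2*Q + g) = 14 - 2*(Q*g**2 + g) = 14 - 2*(g + Q*g**2) = 14 + (-2*g - 2*Q*g**2) = 14 - 2*g - 2*Q*g**2)
a(O, U) = 6 - 32*O (a(O, U) = 14 - 2*4 - 2*O*4**2 = 14 - 8 - 2*O*16 = 14 - 8 - 32*O = 6 - 32*O)
20475/(-13688) + a(156, W(-4*2))/3558 = 20475/(-13688) + (6 - 32*156)/3558 = 20475*(-1/13688) + (6 - 4992)*(1/3558) = -20475/13688 - 4986*1/3558 = -20475/13688 - 831/593 = -23516403/8116984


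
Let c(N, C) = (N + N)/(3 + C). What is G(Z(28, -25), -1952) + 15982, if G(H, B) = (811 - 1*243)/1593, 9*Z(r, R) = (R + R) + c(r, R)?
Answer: 25459894/1593 ≈ 15982.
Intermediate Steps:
c(N, C) = 2*N/(3 + C) (c(N, C) = (2*N)/(3 + C) = 2*N/(3 + C))
Z(r, R) = 2*R/9 + 2*r/(9*(3 + R)) (Z(r, R) = ((R + R) + 2*r/(3 + R))/9 = (2*R + 2*r/(3 + R))/9 = 2*R/9 + 2*r/(9*(3 + R)))
G(H, B) = 568/1593 (G(H, B) = (811 - 243)*(1/1593) = 568*(1/1593) = 568/1593)
G(Z(28, -25), -1952) + 15982 = 568/1593 + 15982 = 25459894/1593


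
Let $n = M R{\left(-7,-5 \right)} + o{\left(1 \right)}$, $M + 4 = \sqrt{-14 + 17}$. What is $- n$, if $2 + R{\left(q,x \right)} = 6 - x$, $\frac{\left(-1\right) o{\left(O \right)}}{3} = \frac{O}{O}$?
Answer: $39 - 9 \sqrt{3} \approx 23.412$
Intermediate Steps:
$o{\left(O \right)} = -3$ ($o{\left(O \right)} = - 3 \frac{O}{O} = \left(-3\right) 1 = -3$)
$R{\left(q,x \right)} = 4 - x$ ($R{\left(q,x \right)} = -2 - \left(-6 + x\right) = 4 - x$)
$M = -4 + \sqrt{3}$ ($M = -4 + \sqrt{-14 + 17} = -4 + \sqrt{3} \approx -2.2679$)
$n = -39 + 9 \sqrt{3}$ ($n = \left(-4 + \sqrt{3}\right) \left(4 - -5\right) - 3 = \left(-4 + \sqrt{3}\right) \left(4 + 5\right) - 3 = \left(-4 + \sqrt{3}\right) 9 - 3 = \left(-36 + 9 \sqrt{3}\right) - 3 = -39 + 9 \sqrt{3} \approx -23.412$)
$- n = - (-39 + 9 \sqrt{3}) = 39 - 9 \sqrt{3}$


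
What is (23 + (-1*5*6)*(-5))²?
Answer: 29929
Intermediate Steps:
(23 + (-1*5*6)*(-5))² = (23 - 5*6*(-5))² = (23 - 30*(-5))² = (23 + 150)² = 173² = 29929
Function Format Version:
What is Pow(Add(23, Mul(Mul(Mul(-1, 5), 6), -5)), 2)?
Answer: 29929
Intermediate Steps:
Pow(Add(23, Mul(Mul(Mul(-1, 5), 6), -5)), 2) = Pow(Add(23, Mul(Mul(-5, 6), -5)), 2) = Pow(Add(23, Mul(-30, -5)), 2) = Pow(Add(23, 150), 2) = Pow(173, 2) = 29929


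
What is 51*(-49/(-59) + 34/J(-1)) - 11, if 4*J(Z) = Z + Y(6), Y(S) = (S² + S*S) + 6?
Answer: 551674/4543 ≈ 121.43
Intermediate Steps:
Y(S) = 6 + 2*S² (Y(S) = (S² + S²) + 6 = 2*S² + 6 = 6 + 2*S²)
J(Z) = 39/2 + Z/4 (J(Z) = (Z + (6 + 2*6²))/4 = (Z + (6 + 2*36))/4 = (Z + (6 + 72))/4 = (Z + 78)/4 = (78 + Z)/4 = 39/2 + Z/4)
51*(-49/(-59) + 34/J(-1)) - 11 = 51*(-49/(-59) + 34/(39/2 + (¼)*(-1))) - 11 = 51*(-49*(-1/59) + 34/(39/2 - ¼)) - 11 = 51*(49/59 + 34/(77/4)) - 11 = 51*(49/59 + 34*(4/77)) - 11 = 51*(49/59 + 136/77) - 11 = 51*(11797/4543) - 11 = 601647/4543 - 11 = 551674/4543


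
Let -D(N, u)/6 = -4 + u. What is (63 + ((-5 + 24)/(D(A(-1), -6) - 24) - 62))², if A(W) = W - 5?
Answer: 3025/1296 ≈ 2.3341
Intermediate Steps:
A(W) = -5 + W
D(N, u) = 24 - 6*u (D(N, u) = -6*(-4 + u) = 24 - 6*u)
(63 + ((-5 + 24)/(D(A(-1), -6) - 24) - 62))² = (63 + ((-5 + 24)/((24 - 6*(-6)) - 24) - 62))² = (63 + (19/((24 + 36) - 24) - 62))² = (63 + (19/(60 - 24) - 62))² = (63 + (19/36 - 62))² = (63 - 2213/36)² = (55/36)² = 3025/1296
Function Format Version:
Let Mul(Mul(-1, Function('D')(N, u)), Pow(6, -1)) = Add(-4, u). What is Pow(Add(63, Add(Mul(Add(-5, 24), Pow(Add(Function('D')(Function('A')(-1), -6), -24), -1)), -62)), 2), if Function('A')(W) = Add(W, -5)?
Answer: Rational(3025, 1296) ≈ 2.3341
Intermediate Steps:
Function('A')(W) = Add(-5, W)
Function('D')(N, u) = Add(24, Mul(-6, u)) (Function('D')(N, u) = Mul(-6, Add(-4, u)) = Add(24, Mul(-6, u)))
Pow(Add(63, Add(Mul(Add(-5, 24), Pow(Add(Function('D')(Function('A')(-1), -6), -24), -1)), -62)), 2) = Pow(Add(63, Add(Mul(Add(-5, 24), Pow(Add(Add(24, Mul(-6, -6)), -24), -1)), -62)), 2) = Pow(Add(63, Add(Mul(19, Pow(Add(Add(24, 36), -24), -1)), -62)), 2) = Pow(Add(63, Add(Mul(19, Pow(Add(60, -24), -1)), -62)), 2) = Pow(Add(63, Add(Mul(19, Pow(36, -1)), -62)), 2) = Pow(Add(63, Add(Mul(19, Rational(1, 36)), -62)), 2) = Pow(Add(63, Add(Rational(19, 36), -62)), 2) = Pow(Add(63, Rational(-2213, 36)), 2) = Pow(Rational(55, 36), 2) = Rational(3025, 1296)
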